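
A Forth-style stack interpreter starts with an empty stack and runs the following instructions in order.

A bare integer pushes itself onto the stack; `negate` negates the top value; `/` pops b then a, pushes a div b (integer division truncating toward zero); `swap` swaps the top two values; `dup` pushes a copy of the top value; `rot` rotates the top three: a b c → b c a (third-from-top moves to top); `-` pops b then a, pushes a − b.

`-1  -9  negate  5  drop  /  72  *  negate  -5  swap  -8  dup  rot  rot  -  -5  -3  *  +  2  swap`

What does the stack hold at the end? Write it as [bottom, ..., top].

[-5, -8, 2, 23]

-1      [-1]
-9      [-1, -9]
negate  [-1, 9]
5       [-1, 9, 5]
drop    [-1, 9]
/       [0]
72      [0, 72]
*       [0]
negate  [0]
-5      [0, -5]
swap    [-5, 0]
-8      [-5, 0, -8]
dup     [-5, 0, -8, -8]
rot     [-5, -8, -8, 0]
rot     [-5, -8, 0, -8]
-       [-5, -8, 8]
-5      [-5, -8, 8, -5]
-3      [-5, -8, 8, -5, -3]
*       [-5, -8, 8, 15]
+       [-5, -8, 23]
2       [-5, -8, 23, 2]
swap    [-5, -8, 2, 23]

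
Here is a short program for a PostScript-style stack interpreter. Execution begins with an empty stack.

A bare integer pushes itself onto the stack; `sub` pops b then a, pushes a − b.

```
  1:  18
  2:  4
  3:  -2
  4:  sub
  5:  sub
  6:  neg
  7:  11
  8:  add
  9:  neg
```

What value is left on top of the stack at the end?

18   [18]
4    [18, 4]
-2   [18, 4, -2]
sub  [18, 6]
sub  [12]
neg  [-12]
11   [-12, 11]
add  [-1]
neg  [1]

1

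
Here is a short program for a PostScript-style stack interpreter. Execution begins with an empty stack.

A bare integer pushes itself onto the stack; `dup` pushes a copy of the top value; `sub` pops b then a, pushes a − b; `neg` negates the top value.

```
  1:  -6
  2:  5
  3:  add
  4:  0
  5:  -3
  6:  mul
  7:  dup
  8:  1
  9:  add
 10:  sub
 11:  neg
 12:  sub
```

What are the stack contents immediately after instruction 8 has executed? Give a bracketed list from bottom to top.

-6  → [-6]
5   → [-6, 5]
add → [-1]
0   → [-1, 0]
-3  → [-1, 0, -3]
mul → [-1, 0]
dup → [-1, 0, 0]
1   → [-1, 0, 0, 1]

[-1, 0, 0, 1]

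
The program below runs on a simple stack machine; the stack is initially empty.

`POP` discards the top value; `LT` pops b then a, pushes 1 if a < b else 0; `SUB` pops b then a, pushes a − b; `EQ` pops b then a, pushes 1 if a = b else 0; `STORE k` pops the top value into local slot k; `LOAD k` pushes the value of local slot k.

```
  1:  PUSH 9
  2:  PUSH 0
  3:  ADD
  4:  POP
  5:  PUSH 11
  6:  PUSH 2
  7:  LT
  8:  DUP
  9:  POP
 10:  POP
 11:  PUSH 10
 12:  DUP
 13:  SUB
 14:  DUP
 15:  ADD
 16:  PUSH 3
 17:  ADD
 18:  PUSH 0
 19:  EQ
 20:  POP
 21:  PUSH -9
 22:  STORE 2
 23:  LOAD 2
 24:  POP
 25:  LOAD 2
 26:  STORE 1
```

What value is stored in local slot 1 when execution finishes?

-9

PUSH 9  : [9]
PUSH 0  : [9, 0]
ADD     : [9]
POP     : []
PUSH 11 : [11]
PUSH 2  : [11, 2]
LT      : [0]
DUP     : [0, 0]
POP     : [0]
POP     : []
PUSH 10 : [10]
DUP     : [10, 10]
SUB     : [0]
DUP     : [0, 0]
ADD     : [0]
PUSH 3  : [0, 3]
ADD     : [3]
PUSH 0  : [3, 0]
EQ      : [0]
POP     : []
PUSH -9 : [-9]
STORE 2 : []
LOAD 2  : [-9]
POP     : []
LOAD 2  : [-9]
STORE 1 : []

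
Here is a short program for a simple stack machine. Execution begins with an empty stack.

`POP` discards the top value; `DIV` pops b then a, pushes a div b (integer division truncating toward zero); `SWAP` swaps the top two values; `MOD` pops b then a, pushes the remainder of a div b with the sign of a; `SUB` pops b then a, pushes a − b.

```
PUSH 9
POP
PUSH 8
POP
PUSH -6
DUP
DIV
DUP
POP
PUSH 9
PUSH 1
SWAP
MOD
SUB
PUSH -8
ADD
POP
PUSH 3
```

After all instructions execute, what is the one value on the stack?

PUSH 9  : [9]
POP     : []
PUSH 8  : [8]
POP     : []
PUSH -6 : [-6]
DUP     : [-6, -6]
DIV     : [1]
DUP     : [1, 1]
POP     : [1]
PUSH 9  : [1, 9]
PUSH 1  : [1, 9, 1]
SWAP    : [1, 1, 9]
MOD     : [1, 1]
SUB     : [0]
PUSH -8 : [0, -8]
ADD     : [-8]
POP     : []
PUSH 3  : [3]

3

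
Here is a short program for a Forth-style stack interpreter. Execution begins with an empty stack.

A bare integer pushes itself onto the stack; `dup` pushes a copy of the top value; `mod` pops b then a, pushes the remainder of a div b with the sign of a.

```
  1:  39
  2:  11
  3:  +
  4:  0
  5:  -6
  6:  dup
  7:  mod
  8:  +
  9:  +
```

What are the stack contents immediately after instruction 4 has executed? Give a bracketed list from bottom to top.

[50, 0]

39  39
11  39 11
+   50
0   50 0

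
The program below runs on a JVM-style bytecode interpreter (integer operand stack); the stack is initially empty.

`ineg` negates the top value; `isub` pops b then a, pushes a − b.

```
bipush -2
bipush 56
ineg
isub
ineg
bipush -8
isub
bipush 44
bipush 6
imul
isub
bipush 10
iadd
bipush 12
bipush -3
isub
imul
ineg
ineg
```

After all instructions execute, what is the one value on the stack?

-4500

bipush -2 → [-2]
bipush 56 → [-2, 56]
ineg      → [-2, -56]
isub      → [54]
ineg      → [-54]
bipush -8 → [-54, -8]
isub      → [-46]
bipush 44 → [-46, 44]
bipush 6  → [-46, 44, 6]
imul      → [-46, 264]
isub      → [-310]
bipush 10 → [-310, 10]
iadd      → [-300]
bipush 12 → [-300, 12]
bipush -3 → [-300, 12, -3]
isub      → [-300, 15]
imul      → [-4500]
ineg      → [4500]
ineg      → [-4500]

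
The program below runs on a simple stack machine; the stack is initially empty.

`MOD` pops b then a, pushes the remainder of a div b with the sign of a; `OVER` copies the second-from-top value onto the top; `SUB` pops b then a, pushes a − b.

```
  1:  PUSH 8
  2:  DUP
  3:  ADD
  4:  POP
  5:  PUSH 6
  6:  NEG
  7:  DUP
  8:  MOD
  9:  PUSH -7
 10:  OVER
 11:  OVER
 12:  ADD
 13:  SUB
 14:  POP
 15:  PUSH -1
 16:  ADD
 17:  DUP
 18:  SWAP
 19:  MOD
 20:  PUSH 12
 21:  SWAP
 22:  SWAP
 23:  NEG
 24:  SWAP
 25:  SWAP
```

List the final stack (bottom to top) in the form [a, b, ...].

PUSH 8   8
DUP      8 8
ADD      16
POP      (empty)
PUSH 6   6
NEG      -6
DUP      -6 -6
MOD      0
PUSH -7  0 -7
OVER     0 -7 0
OVER     0 -7 0 -7
ADD      0 -7 -7
SUB      0 0
POP      0
PUSH -1  0 -1
ADD      -1
DUP      -1 -1
SWAP     -1 -1
MOD      0
PUSH 12  0 12
SWAP     12 0
SWAP     0 12
NEG      0 -12
SWAP     -12 0
SWAP     0 -12

[0, -12]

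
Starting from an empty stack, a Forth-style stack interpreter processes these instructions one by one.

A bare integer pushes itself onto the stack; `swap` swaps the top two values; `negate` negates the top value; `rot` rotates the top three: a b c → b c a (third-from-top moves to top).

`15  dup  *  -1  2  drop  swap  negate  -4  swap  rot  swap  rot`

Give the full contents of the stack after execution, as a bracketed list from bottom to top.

[-1, -225, -4]

15     -> 15
dup    -> 15 15
*      -> 225
-1     -> 225 -1
2      -> 225 -1 2
drop   -> 225 -1
swap   -> -1 225
negate -> -1 -225
-4     -> -1 -225 -4
swap   -> -1 -4 -225
rot    -> -4 -225 -1
swap   -> -4 -1 -225
rot    -> -1 -225 -4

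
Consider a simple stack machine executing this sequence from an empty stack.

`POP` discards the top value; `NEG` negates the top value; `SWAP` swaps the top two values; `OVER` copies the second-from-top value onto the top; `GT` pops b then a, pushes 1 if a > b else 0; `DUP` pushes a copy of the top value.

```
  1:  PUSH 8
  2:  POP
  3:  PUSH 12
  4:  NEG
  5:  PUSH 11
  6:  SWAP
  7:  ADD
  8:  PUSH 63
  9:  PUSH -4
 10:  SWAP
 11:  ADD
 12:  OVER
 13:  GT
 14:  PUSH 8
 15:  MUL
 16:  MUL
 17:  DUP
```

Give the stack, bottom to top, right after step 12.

[-1, 59, -1]

PUSH 8  : 8
POP     : (empty)
PUSH 12 : 12
NEG     : -12
PUSH 11 : -12 11
SWAP    : 11 -12
ADD     : -1
PUSH 63 : -1 63
PUSH -4 : -1 63 -4
SWAP    : -1 -4 63
ADD     : -1 59
OVER    : -1 59 -1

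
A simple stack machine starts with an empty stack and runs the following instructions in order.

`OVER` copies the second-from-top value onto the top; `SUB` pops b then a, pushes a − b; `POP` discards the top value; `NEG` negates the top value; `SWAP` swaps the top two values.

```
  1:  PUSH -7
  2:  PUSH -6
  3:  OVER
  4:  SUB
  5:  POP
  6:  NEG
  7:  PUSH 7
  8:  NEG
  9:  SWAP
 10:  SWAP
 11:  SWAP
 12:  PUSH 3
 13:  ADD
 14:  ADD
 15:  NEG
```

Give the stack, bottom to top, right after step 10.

PUSH -7  [-7]
PUSH -6  [-7, -6]
OVER     [-7, -6, -7]
SUB      [-7, 1]
POP      [-7]
NEG      [7]
PUSH 7   [7, 7]
NEG      [7, -7]
SWAP     [-7, 7]
SWAP     [7, -7]

[7, -7]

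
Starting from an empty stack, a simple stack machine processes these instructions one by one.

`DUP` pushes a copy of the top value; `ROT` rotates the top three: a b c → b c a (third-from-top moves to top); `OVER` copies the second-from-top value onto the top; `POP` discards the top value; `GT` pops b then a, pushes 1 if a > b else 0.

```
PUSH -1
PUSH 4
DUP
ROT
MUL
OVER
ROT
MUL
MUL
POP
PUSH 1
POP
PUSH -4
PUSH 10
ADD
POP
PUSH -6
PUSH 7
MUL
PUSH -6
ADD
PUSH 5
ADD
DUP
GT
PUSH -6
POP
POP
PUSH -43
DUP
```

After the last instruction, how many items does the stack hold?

2

PUSH -1  -> -1
PUSH 4   -> -1 4
DUP      -> -1 4 4
ROT      -> 4 4 -1
MUL      -> 4 -4
OVER     -> 4 -4 4
ROT      -> -4 4 4
MUL      -> -4 16
MUL      -> -64
POP      -> (empty)
PUSH 1   -> 1
POP      -> (empty)
PUSH -4  -> -4
PUSH 10  -> -4 10
ADD      -> 6
POP      -> (empty)
PUSH -6  -> -6
PUSH 7   -> -6 7
MUL      -> -42
PUSH -6  -> -42 -6
ADD      -> -48
PUSH 5   -> -48 5
ADD      -> -43
DUP      -> -43 -43
GT       -> 0
PUSH -6  -> 0 -6
POP      -> 0
POP      -> (empty)
PUSH -43 -> -43
DUP      -> -43 -43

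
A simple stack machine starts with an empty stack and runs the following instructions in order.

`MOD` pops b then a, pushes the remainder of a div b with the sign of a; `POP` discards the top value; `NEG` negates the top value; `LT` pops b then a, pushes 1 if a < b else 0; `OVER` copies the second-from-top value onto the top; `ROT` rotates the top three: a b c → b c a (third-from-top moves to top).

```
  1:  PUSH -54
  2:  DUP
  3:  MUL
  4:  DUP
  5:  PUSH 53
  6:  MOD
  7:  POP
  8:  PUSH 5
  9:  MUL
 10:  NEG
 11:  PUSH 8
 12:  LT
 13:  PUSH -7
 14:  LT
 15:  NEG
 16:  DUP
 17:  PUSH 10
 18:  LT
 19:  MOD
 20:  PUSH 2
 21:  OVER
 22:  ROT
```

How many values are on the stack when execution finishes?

3

PUSH -54 -> -54
DUP      -> -54 -54
MUL      -> 2916
DUP      -> 2916 2916
PUSH 53  -> 2916 2916 53
MOD      -> 2916 1
POP      -> 2916
PUSH 5   -> 2916 5
MUL      -> 14580
NEG      -> -14580
PUSH 8   -> -14580 8
LT       -> 1
PUSH -7  -> 1 -7
LT       -> 0
NEG      -> 0
DUP      -> 0 0
PUSH 10  -> 0 0 10
LT       -> 0 1
MOD      -> 0
PUSH 2   -> 0 2
OVER     -> 0 2 0
ROT      -> 2 0 0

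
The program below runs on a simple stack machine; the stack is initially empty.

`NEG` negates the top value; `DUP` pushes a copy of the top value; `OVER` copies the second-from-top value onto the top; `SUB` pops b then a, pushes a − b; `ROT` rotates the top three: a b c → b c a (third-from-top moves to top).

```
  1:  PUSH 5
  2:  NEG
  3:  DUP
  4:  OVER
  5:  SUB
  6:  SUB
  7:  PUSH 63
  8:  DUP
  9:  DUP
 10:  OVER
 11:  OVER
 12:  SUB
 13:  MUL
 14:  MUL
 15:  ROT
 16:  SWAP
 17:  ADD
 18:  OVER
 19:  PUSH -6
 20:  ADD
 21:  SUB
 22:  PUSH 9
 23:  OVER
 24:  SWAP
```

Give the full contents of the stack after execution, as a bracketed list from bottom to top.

PUSH 5  → [5]
NEG     → [-5]
DUP     → [-5, -5]
OVER    → [-5, -5, -5]
SUB     → [-5, 0]
SUB     → [-5]
PUSH 63 → [-5, 63]
DUP     → [-5, 63, 63]
DUP     → [-5, 63, 63, 63]
OVER    → [-5, 63, 63, 63, 63]
OVER    → [-5, 63, 63, 63, 63, 63]
SUB     → [-5, 63, 63, 63, 0]
MUL     → [-5, 63, 63, 0]
MUL     → [-5, 63, 0]
ROT     → [63, 0, -5]
SWAP    → [63, -5, 0]
ADD     → [63, -5]
OVER    → [63, -5, 63]
PUSH -6 → [63, -5, 63, -6]
ADD     → [63, -5, 57]
SUB     → [63, -62]
PUSH 9  → [63, -62, 9]
OVER    → [63, -62, 9, -62]
SWAP    → [63, -62, -62, 9]

[63, -62, -62, 9]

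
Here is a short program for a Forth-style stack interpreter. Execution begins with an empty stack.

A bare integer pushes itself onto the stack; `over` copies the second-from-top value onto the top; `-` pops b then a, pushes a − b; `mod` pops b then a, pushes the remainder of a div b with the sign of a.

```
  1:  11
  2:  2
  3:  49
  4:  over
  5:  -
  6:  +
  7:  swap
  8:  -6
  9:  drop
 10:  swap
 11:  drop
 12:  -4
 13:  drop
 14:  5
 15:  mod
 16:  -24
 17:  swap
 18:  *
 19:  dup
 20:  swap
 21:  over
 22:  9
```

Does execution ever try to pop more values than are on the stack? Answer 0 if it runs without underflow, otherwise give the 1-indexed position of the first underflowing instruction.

11   -> [11]
2    -> [11, 2]
49   -> [11, 2, 49]
over -> [11, 2, 49, 2]
-    -> [11, 2, 47]
+    -> [11, 49]
swap -> [49, 11]
-6   -> [49, 11, -6]
drop -> [49, 11]
swap -> [11, 49]
drop -> [11]
-4   -> [11, -4]
drop -> [11]
5    -> [11, 5]
mod  -> [1]
-24  -> [1, -24]
swap -> [-24, 1]
*    -> [-24]
dup  -> [-24, -24]
swap -> [-24, -24]
over -> [-24, -24, -24]
9    -> [-24, -24, -24, 9]

0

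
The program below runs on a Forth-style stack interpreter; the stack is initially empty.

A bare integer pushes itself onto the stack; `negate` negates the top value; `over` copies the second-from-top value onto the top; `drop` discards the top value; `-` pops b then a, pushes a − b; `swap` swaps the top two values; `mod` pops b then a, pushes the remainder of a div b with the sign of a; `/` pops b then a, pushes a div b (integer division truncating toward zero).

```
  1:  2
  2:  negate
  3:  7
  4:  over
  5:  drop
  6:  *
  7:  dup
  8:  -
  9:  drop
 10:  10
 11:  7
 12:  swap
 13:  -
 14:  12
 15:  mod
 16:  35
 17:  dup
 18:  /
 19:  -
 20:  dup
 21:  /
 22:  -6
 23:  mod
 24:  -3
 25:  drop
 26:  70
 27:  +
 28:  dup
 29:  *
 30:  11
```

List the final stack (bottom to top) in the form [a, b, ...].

2      → [2]
negate → [-2]
7      → [-2, 7]
over   → [-2, 7, -2]
drop   → [-2, 7]
*      → [-14]
dup    → [-14, -14]
-      → [0]
drop   → []
10     → [10]
7      → [10, 7]
swap   → [7, 10]
-      → [-3]
12     → [-3, 12]
mod    → [-3]
35     → [-3, 35]
dup    → [-3, 35, 35]
/      → [-3, 1]
-      → [-4]
dup    → [-4, -4]
/      → [1]
-6     → [1, -6]
mod    → [1]
-3     → [1, -3]
drop   → [1]
70     → [1, 70]
+      → [71]
dup    → [71, 71]
*      → [5041]
11     → [5041, 11]

[5041, 11]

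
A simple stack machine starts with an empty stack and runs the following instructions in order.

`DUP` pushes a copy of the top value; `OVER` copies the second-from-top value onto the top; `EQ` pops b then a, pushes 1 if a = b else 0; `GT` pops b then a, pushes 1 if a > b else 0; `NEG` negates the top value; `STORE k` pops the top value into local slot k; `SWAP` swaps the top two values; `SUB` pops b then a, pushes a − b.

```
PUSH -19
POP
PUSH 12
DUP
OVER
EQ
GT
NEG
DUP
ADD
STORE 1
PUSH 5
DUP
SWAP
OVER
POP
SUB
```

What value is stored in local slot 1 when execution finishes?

PUSH -19 → [-19]
POP      → []
PUSH 12  → [12]
DUP      → [12, 12]
OVER     → [12, 12, 12]
EQ       → [12, 1]
GT       → [1]
NEG      → [-1]
DUP      → [-1, -1]
ADD      → [-2]
STORE 1  → []
PUSH 5   → [5]
DUP      → [5, 5]
SWAP     → [5, 5]
OVER     → [5, 5, 5]
POP      → [5, 5]
SUB      → [0]

-2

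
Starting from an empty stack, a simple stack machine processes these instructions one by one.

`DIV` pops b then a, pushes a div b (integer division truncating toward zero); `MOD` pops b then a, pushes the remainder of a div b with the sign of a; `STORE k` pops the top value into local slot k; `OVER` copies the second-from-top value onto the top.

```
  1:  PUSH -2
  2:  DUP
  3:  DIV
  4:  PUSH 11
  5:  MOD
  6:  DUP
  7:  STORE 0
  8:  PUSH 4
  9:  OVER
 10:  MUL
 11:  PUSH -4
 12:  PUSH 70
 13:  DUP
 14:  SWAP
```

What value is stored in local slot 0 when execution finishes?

PUSH -2 -> -2
DUP     -> -2 -2
DIV     -> 1
PUSH 11 -> 1 11
MOD     -> 1
DUP     -> 1 1
STORE 0 -> 1
PUSH 4  -> 1 4
OVER    -> 1 4 1
MUL     -> 1 4
PUSH -4 -> 1 4 -4
PUSH 70 -> 1 4 -4 70
DUP     -> 1 4 -4 70 70
SWAP    -> 1 4 -4 70 70

1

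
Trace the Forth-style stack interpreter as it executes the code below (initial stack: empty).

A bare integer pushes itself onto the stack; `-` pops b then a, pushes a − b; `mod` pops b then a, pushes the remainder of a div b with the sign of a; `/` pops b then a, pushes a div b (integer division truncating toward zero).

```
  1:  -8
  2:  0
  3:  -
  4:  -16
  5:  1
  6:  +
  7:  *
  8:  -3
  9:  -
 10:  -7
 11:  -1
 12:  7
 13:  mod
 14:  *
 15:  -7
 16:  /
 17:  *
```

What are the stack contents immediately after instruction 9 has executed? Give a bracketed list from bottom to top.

-8  → -8
0   → -8 0
-   → -8
-16 → -8 -16
1   → -8 -16 1
+   → -8 -15
*   → 120
-3  → 120 -3
-   → 123

[123]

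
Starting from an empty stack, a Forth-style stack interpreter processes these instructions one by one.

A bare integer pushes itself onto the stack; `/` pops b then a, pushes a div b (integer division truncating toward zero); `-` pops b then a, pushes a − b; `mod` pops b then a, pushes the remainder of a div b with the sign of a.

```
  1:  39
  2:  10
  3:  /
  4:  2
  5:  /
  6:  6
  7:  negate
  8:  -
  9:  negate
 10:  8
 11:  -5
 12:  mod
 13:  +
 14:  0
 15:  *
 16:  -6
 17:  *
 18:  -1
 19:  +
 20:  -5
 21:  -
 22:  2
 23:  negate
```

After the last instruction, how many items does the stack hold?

39     → [39]
10     → [39, 10]
/      → [3]
2      → [3, 2]
/      → [1]
6      → [1, 6]
negate → [1, -6]
-      → [7]
negate → [-7]
8      → [-7, 8]
-5     → [-7, 8, -5]
mod    → [-7, 3]
+      → [-4]
0      → [-4, 0]
*      → [0]
-6     → [0, -6]
*      → [0]
-1     → [0, -1]
+      → [-1]
-5     → [-1, -5]
-      → [4]
2      → [4, 2]
negate → [4, -2]

2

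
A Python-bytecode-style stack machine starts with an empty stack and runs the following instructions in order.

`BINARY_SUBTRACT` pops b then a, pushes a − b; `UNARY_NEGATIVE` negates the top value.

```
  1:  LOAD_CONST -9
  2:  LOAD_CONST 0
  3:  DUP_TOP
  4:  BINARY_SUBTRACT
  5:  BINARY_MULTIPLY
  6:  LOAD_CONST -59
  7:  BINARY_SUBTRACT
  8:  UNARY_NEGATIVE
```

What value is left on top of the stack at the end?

-59

LOAD_CONST -9   : -9
LOAD_CONST 0    : -9 0
DUP_TOP         : -9 0 0
BINARY_SUBTRACT : -9 0
BINARY_MULTIPLY : 0
LOAD_CONST -59  : 0 -59
BINARY_SUBTRACT : 59
UNARY_NEGATIVE  : -59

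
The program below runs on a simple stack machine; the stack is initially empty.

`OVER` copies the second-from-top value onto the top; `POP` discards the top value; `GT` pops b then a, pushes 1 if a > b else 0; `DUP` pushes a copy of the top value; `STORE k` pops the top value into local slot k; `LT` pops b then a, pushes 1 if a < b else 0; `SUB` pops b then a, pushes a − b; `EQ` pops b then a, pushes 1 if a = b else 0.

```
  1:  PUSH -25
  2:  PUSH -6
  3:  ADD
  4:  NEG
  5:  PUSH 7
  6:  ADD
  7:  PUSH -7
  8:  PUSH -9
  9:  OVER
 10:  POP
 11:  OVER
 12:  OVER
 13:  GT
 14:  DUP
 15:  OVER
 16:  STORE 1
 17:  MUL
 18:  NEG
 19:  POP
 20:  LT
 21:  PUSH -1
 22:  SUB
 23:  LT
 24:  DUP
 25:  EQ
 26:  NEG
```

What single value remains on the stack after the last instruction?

-1

PUSH -25 → -25
PUSH -6  → -25 -6
ADD      → -31
NEG      → 31
PUSH 7   → 31 7
ADD      → 38
PUSH -7  → 38 -7
PUSH -9  → 38 -7 -9
OVER     → 38 -7 -9 -7
POP      → 38 -7 -9
OVER     → 38 -7 -9 -7
OVER     → 38 -7 -9 -7 -9
GT       → 38 -7 -9 1
DUP      → 38 -7 -9 1 1
OVER     → 38 -7 -9 1 1 1
STORE 1  → 38 -7 -9 1 1
MUL      → 38 -7 -9 1
NEG      → 38 -7 -9 -1
POP      → 38 -7 -9
LT       → 38 0
PUSH -1  → 38 0 -1
SUB      → 38 1
LT       → 0
DUP      → 0 0
EQ       → 1
NEG      → -1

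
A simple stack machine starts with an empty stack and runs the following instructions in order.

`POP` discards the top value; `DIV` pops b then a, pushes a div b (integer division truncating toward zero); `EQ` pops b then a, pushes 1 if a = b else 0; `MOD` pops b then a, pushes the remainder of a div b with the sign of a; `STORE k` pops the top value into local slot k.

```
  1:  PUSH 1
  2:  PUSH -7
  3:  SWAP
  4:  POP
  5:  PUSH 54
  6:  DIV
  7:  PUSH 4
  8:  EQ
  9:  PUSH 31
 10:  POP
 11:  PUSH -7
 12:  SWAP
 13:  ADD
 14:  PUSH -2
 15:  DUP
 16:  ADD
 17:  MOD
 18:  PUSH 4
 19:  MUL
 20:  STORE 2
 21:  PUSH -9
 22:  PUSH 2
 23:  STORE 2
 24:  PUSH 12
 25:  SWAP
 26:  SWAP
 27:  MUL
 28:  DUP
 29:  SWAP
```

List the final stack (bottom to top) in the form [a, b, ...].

[-108, -108]

PUSH 1   1
PUSH -7  1 -7
SWAP     -7 1
POP      -7
PUSH 54  -7 54
DIV      0
PUSH 4   0 4
EQ       0
PUSH 31  0 31
POP      0
PUSH -7  0 -7
SWAP     -7 0
ADD      -7
PUSH -2  -7 -2
DUP      -7 -2 -2
ADD      -7 -4
MOD      -3
PUSH 4   -3 4
MUL      -12
STORE 2  (empty)
PUSH -9  -9
PUSH 2   -9 2
STORE 2  -9
PUSH 12  -9 12
SWAP     12 -9
SWAP     -9 12
MUL      -108
DUP      -108 -108
SWAP     -108 -108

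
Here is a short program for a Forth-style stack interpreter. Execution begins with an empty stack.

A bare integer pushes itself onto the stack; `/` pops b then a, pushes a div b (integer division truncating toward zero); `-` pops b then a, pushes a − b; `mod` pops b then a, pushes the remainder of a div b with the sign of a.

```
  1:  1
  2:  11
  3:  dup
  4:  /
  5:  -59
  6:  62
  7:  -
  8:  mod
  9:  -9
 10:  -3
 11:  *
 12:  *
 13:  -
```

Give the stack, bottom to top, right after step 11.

1   -> [1]
11  -> [1, 11]
dup -> [1, 11, 11]
/   -> [1, 1]
-59 -> [1, 1, -59]
62  -> [1, 1, -59, 62]
-   -> [1, 1, -121]
mod -> [1, 1]
-9  -> [1, 1, -9]
-3  -> [1, 1, -9, -3]
*   -> [1, 1, 27]

[1, 1, 27]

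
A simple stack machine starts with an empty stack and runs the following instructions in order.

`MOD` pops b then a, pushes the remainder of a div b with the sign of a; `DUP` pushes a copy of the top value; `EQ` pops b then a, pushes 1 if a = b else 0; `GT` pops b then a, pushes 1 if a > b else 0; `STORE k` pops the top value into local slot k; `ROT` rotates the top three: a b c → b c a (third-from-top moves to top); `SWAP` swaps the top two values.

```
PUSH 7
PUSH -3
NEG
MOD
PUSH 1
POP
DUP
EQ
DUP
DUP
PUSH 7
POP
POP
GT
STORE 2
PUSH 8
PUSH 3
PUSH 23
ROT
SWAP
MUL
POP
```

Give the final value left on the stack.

PUSH 7  : 7
PUSH -3 : 7 -3
NEG     : 7 3
MOD     : 1
PUSH 1  : 1 1
POP     : 1
DUP     : 1 1
EQ      : 1
DUP     : 1 1
DUP     : 1 1 1
PUSH 7  : 1 1 1 7
POP     : 1 1 1
POP     : 1 1
GT      : 0
STORE 2 : (empty)
PUSH 8  : 8
PUSH 3  : 8 3
PUSH 23 : 8 3 23
ROT     : 3 23 8
SWAP    : 3 8 23
MUL     : 3 184
POP     : 3

3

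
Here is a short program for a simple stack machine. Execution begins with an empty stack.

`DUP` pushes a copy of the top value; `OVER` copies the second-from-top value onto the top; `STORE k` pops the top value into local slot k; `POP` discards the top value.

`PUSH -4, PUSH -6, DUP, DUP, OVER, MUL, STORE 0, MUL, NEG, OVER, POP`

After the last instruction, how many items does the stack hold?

PUSH -4  -4
PUSH -6  -4 -6
DUP      -4 -6 -6
DUP      -4 -6 -6 -6
OVER     -4 -6 -6 -6 -6
MUL      -4 -6 -6 36
STORE 0  -4 -6 -6
MUL      -4 36
NEG      -4 -36
OVER     -4 -36 -4
POP      -4 -36

2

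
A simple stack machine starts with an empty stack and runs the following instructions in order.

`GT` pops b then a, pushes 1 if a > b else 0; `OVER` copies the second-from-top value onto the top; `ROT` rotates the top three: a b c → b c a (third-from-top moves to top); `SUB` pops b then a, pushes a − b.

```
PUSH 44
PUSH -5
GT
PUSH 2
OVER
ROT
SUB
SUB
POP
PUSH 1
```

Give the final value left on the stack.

PUSH 44 : [44]
PUSH -5 : [44, -5]
GT      : [1]
PUSH 2  : [1, 2]
OVER    : [1, 2, 1]
ROT     : [2, 1, 1]
SUB     : [2, 0]
SUB     : [2]
POP     : []
PUSH 1  : [1]

1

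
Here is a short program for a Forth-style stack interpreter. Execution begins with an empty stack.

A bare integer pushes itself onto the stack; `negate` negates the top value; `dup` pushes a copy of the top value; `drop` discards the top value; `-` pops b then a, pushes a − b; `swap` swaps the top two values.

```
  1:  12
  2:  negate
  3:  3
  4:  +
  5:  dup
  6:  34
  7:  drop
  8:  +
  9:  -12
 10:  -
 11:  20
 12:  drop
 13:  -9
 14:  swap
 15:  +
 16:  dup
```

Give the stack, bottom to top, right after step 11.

12     : [12]
negate : [-12]
3      : [-12, 3]
+      : [-9]
dup    : [-9, -9]
34     : [-9, -9, 34]
drop   : [-9, -9]
+      : [-18]
-12    : [-18, -12]
-      : [-6]
20     : [-6, 20]

[-6, 20]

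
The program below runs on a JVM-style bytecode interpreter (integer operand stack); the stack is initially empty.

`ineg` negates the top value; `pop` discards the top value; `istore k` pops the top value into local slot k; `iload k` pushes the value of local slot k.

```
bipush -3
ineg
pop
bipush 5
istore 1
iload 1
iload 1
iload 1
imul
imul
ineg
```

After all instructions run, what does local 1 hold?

bipush -3  [-3]
ineg       [3]
pop        []
bipush 5   [5]
istore 1   []
iload 1    [5]
iload 1    [5, 5]
iload 1    [5, 5, 5]
imul       [5, 25]
imul       [125]
ineg       [-125]

5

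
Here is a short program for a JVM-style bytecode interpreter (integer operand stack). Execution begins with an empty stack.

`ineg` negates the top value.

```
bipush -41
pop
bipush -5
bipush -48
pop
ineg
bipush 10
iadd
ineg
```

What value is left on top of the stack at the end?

-15

bipush -41 → -41
pop        → (empty)
bipush -5  → -5
bipush -48 → -5 -48
pop        → -5
ineg       → 5
bipush 10  → 5 10
iadd       → 15
ineg       → -15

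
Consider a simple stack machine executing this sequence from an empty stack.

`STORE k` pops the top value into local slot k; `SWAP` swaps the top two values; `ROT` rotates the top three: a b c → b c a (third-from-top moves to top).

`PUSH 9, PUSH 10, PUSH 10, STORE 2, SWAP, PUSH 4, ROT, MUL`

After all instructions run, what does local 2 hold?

10

PUSH 9  → [9]
PUSH 10 → [9, 10]
PUSH 10 → [9, 10, 10]
STORE 2 → [9, 10]
SWAP    → [10, 9]
PUSH 4  → [10, 9, 4]
ROT     → [9, 4, 10]
MUL     → [9, 40]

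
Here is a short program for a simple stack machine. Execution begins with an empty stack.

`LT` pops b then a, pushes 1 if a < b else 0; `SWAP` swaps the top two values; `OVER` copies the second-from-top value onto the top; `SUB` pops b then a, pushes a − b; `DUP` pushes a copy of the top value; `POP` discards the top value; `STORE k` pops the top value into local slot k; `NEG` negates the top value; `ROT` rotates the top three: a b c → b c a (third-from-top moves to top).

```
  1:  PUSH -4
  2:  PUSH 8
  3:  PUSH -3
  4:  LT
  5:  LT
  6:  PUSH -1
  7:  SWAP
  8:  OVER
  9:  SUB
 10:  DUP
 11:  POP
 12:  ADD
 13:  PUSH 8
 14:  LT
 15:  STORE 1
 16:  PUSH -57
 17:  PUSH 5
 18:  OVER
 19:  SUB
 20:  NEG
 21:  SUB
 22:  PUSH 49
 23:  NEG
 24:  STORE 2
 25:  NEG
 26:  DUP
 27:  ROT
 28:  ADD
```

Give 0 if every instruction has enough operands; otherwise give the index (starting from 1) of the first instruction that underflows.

27

PUSH -4   -4
PUSH 8    -4 8
PUSH -3   -4 8 -3
LT        -4 0
LT        1
PUSH -1   1 -1
SWAP      -1 1
OVER      -1 1 -1
SUB       -1 2
DUP       -1 2 2
POP       -1 2
ADD       1
PUSH 8    1 8
LT        1
STORE 1   (empty)
PUSH -57  -57
PUSH 5    -57 5
OVER      -57 5 -57
SUB       -57 62
NEG       -57 -62
SUB       5
PUSH 49   5 49
NEG       5 -49
STORE 2   5
NEG       -5
DUP       -5 -5
ROT  — needs 3 operands, stack has 2 → underflow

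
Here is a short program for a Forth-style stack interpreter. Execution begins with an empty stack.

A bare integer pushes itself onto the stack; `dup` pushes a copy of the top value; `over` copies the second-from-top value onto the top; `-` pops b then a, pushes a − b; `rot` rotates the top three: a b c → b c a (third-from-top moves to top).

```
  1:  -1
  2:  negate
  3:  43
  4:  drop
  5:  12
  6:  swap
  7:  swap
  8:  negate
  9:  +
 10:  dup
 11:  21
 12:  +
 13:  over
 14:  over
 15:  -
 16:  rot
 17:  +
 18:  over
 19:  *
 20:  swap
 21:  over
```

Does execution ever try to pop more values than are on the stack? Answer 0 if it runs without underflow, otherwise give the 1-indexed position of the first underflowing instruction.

0

-1      -1
negate  1
43      1 43
drop    1
12      1 12
swap    12 1
swap    1 12
negate  1 -12
+       -11
dup     -11 -11
21      -11 -11 21
+       -11 10
over    -11 10 -11
over    -11 10 -11 10
-       -11 10 -21
rot     10 -21 -11
+       10 -32
over    10 -32 10
*       10 -320
swap    -320 10
over    -320 10 -320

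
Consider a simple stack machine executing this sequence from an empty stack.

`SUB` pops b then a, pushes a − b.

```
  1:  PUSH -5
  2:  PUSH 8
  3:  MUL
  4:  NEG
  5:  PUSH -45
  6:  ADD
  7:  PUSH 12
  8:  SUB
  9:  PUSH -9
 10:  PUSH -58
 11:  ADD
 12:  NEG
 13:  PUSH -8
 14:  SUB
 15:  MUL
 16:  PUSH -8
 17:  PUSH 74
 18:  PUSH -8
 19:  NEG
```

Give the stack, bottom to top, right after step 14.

PUSH -5   -5
PUSH 8    -5 8
MUL       -40
NEG       40
PUSH -45  40 -45
ADD       -5
PUSH 12   -5 12
SUB       -17
PUSH -9   -17 -9
PUSH -58  -17 -9 -58
ADD       -17 -67
NEG       -17 67
PUSH -8   -17 67 -8
SUB       -17 75

[-17, 75]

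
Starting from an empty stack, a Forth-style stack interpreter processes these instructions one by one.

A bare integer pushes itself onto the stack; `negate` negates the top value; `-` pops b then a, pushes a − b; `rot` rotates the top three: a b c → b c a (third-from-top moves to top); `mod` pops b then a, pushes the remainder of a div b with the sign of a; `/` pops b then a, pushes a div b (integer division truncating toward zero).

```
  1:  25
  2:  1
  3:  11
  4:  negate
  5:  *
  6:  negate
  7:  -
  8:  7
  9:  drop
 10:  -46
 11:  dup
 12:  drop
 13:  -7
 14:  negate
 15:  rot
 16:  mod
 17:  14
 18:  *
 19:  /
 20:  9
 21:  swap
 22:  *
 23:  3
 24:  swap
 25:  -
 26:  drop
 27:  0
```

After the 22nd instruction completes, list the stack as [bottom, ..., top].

[0]

25     : 25
1      : 25 1
11     : 25 1 11
negate : 25 1 -11
*      : 25 -11
negate : 25 11
-      : 14
7      : 14 7
drop   : 14
-46    : 14 -46
dup    : 14 -46 -46
drop   : 14 -46
-7     : 14 -46 -7
negate : 14 -46 7
rot    : -46 7 14
mod    : -46 7
14     : -46 7 14
*      : -46 98
/      : 0
9      : 0 9
swap   : 9 0
*      : 0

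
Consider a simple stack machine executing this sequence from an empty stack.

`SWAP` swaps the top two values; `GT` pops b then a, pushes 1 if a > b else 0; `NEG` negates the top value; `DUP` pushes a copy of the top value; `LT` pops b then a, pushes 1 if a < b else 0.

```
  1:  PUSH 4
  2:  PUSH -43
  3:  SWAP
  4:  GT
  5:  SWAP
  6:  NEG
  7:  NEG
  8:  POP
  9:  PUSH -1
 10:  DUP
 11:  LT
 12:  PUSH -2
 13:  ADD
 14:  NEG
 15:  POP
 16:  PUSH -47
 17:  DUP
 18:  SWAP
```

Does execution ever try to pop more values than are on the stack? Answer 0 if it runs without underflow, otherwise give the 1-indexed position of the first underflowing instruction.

5

PUSH 4    4
PUSH -43  4 -43
SWAP      -43 4
GT        0
SWAP  — needs 2 operands, stack has 1 → underflow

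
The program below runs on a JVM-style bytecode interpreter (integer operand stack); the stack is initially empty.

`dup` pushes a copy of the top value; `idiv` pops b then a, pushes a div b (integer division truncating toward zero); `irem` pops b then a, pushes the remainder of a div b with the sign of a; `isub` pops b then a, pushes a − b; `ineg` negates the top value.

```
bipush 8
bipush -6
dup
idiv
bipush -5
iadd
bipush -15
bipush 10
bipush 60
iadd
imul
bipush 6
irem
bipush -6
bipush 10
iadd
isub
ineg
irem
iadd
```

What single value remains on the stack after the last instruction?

8

bipush 8   : 8
bipush -6  : 8 -6
dup        : 8 -6 -6
idiv       : 8 1
bipush -5  : 8 1 -5
iadd       : 8 -4
bipush -15 : 8 -4 -15
bipush 10  : 8 -4 -15 10
bipush 60  : 8 -4 -15 10 60
iadd       : 8 -4 -15 70
imul       : 8 -4 -1050
bipush 6   : 8 -4 -1050 6
irem       : 8 -4 0
bipush -6  : 8 -4 0 -6
bipush 10  : 8 -4 0 -6 10
iadd       : 8 -4 0 4
isub       : 8 -4 -4
ineg       : 8 -4 4
irem       : 8 0
iadd       : 8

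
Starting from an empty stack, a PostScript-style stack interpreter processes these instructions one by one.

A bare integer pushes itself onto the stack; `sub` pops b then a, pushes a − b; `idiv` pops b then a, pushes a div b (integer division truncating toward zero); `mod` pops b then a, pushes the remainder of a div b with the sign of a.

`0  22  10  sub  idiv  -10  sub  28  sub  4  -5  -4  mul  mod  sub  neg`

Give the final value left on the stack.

0    → 0
22   → 0 22
10   → 0 22 10
sub  → 0 12
idiv → 0
-10  → 0 -10
sub  → 10
28   → 10 28
sub  → -18
4    → -18 4
-5   → -18 4 -5
-4   → -18 4 -5 -4
mul  → -18 4 20
mod  → -18 4
sub  → -22
neg  → 22

22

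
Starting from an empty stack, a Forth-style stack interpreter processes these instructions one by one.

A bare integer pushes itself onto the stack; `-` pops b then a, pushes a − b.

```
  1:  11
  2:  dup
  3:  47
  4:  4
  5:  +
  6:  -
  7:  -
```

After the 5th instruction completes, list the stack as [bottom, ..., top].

[11, 11, 51]

11  : [11]
dup : [11, 11]
47  : [11, 11, 47]
4   : [11, 11, 47, 4]
+   : [11, 11, 51]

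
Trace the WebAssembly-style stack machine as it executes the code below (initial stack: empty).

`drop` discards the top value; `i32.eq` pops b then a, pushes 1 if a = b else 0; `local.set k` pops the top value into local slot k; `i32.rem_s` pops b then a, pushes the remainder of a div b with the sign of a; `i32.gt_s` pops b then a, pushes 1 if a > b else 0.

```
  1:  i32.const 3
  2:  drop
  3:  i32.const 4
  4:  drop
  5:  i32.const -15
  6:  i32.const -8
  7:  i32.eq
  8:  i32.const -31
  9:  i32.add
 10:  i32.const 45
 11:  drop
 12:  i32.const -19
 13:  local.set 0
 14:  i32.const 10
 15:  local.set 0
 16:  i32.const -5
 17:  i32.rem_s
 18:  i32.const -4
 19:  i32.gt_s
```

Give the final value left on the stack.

i32.const 3   : 3
drop          : (empty)
i32.const 4   : 4
drop          : (empty)
i32.const -15 : -15
i32.const -8  : -15 -8
i32.eq        : 0
i32.const -31 : 0 -31
i32.add       : -31
i32.const 45  : -31 45
drop          : -31
i32.const -19 : -31 -19
local.set 0   : -31
i32.const 10  : -31 10
local.set 0   : -31
i32.const -5  : -31 -5
i32.rem_s     : -1
i32.const -4  : -1 -4
i32.gt_s      : 1

1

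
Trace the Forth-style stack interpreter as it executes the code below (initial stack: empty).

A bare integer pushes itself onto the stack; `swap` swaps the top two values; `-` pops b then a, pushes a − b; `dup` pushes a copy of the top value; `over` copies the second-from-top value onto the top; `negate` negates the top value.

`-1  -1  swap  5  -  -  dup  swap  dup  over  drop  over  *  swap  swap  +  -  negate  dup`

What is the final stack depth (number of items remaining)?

2

-1     : -1
-1     : -1 -1
swap   : -1 -1
5      : -1 -1 5
-      : -1 -6
-      : 5
dup    : 5 5
swap   : 5 5
dup    : 5 5 5
over   : 5 5 5 5
drop   : 5 5 5
over   : 5 5 5 5
*      : 5 5 25
swap   : 5 25 5
swap   : 5 5 25
+      : 5 30
-      : -25
negate : 25
dup    : 25 25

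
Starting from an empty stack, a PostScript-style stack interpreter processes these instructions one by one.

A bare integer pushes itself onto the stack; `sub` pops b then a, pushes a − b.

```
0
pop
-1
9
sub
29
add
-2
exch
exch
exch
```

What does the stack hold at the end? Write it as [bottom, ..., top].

0    → [0]
pop  → []
-1   → [-1]
9    → [-1, 9]
sub  → [-10]
29   → [-10, 29]
add  → [19]
-2   → [19, -2]
exch → [-2, 19]
exch → [19, -2]
exch → [-2, 19]

[-2, 19]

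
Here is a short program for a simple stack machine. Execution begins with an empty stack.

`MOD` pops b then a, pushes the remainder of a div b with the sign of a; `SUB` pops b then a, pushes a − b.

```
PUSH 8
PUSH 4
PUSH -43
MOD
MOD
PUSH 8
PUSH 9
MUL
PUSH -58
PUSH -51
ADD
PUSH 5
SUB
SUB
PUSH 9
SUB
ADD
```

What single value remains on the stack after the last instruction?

PUSH 8   → [8]
PUSH 4   → [8, 4]
PUSH -43 → [8, 4, -43]
MOD      → [8, 4]
MOD      → [0]
PUSH 8   → [0, 8]
PUSH 9   → [0, 8, 9]
MUL      → [0, 72]
PUSH -58 → [0, 72, -58]
PUSH -51 → [0, 72, -58, -51]
ADD      → [0, 72, -109]
PUSH 5   → [0, 72, -109, 5]
SUB      → [0, 72, -114]
SUB      → [0, 186]
PUSH 9   → [0, 186, 9]
SUB      → [0, 177]
ADD      → [177]

177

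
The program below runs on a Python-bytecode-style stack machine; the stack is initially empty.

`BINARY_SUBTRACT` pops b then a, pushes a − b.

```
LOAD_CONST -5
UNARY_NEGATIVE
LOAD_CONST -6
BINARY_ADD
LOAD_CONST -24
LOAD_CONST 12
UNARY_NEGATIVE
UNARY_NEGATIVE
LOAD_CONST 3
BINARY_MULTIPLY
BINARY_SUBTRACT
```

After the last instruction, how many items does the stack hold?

2

LOAD_CONST -5   : -5
UNARY_NEGATIVE  : 5
LOAD_CONST -6   : 5 -6
BINARY_ADD      : -1
LOAD_CONST -24  : -1 -24
LOAD_CONST 12   : -1 -24 12
UNARY_NEGATIVE  : -1 -24 -12
UNARY_NEGATIVE  : -1 -24 12
LOAD_CONST 3    : -1 -24 12 3
BINARY_MULTIPLY : -1 -24 36
BINARY_SUBTRACT : -1 -60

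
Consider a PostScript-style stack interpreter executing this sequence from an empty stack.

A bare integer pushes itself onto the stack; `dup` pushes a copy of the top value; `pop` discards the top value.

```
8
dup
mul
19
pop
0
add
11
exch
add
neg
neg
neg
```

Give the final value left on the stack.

8    : 8
dup  : 8 8
mul  : 64
19   : 64 19
pop  : 64
0    : 64 0
add  : 64
11   : 64 11
exch : 11 64
add  : 75
neg  : -75
neg  : 75
neg  : -75

-75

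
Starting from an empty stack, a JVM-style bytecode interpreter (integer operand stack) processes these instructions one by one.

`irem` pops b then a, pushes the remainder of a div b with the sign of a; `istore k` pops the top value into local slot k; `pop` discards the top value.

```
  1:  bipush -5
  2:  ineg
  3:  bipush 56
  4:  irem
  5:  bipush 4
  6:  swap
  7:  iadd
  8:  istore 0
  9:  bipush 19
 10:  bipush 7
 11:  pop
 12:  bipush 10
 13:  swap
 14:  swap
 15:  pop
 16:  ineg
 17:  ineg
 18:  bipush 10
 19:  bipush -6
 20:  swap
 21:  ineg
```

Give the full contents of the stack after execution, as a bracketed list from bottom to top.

bipush -5 → [-5]
ineg      → [5]
bipush 56 → [5, 56]
irem      → [5]
bipush 4  → [5, 4]
swap      → [4, 5]
iadd      → [9]
istore 0  → []
bipush 19 → [19]
bipush 7  → [19, 7]
pop       → [19]
bipush 10 → [19, 10]
swap      → [10, 19]
swap      → [19, 10]
pop       → [19]
ineg      → [-19]
ineg      → [19]
bipush 10 → [19, 10]
bipush -6 → [19, 10, -6]
swap      → [19, -6, 10]
ineg      → [19, -6, -10]

[19, -6, -10]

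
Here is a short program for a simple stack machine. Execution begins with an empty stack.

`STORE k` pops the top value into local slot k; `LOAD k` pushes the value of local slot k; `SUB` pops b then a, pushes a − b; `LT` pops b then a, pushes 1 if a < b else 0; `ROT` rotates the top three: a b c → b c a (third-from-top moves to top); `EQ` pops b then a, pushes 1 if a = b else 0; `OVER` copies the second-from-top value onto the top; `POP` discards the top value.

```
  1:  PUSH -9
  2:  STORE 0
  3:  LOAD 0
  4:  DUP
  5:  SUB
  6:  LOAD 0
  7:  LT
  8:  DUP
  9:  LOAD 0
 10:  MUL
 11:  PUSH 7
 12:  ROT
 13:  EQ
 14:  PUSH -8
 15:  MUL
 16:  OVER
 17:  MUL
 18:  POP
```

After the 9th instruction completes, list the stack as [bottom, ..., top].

PUSH -9 : [-9]
STORE 0 : []
LOAD 0  : [-9]
DUP     : [-9, -9]
SUB     : [0]
LOAD 0  : [0, -9]
LT      : [0]
DUP     : [0, 0]
LOAD 0  : [0, 0, -9]

[0, 0, -9]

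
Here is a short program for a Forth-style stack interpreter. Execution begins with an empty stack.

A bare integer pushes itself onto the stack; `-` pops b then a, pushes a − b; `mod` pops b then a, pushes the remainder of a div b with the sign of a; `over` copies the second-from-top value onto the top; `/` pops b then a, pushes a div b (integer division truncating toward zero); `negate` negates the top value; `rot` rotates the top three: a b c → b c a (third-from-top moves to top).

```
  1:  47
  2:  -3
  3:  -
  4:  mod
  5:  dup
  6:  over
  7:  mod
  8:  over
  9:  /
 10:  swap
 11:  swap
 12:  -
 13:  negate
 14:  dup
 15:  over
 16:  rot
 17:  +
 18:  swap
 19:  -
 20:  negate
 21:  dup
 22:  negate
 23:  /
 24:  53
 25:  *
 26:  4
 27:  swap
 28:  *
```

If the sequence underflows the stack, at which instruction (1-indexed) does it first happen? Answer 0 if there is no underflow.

4

47 : 47
-3 : 47 -3
-  : 50
mod  — needs 2 operands, stack has 1 → underflow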